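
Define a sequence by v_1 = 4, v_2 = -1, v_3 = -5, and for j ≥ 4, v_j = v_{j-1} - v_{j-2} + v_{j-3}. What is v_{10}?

-1

Applying the relation repeatedly:
v_4 = 0;  v_5 = 4;  v_6 = -1;  v_7 = -5;  v_8 = 0;  v_9 = 4;  v_{10} = -1.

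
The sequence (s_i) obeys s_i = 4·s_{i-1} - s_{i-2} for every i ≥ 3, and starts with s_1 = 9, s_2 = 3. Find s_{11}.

89043

Iterate the recurrence:
s_3 = 3  s_4 = 9  s_5 = 33  s_6 = 123  s_7 = 459  s_8 = 1713  s_9 = 6393  s_{10} = 23859  s_{11} = 89043.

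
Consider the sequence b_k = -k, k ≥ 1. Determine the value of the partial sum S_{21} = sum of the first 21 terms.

Over k = 1..21: Σk = 231.
Total = (-1)·231 = -231.

-231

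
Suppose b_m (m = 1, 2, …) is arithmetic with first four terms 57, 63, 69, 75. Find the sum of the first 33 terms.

Common difference d = 6.
b_m = 57 + (m - 1)·6.
b_{33} = 249; S = 33·(57 + 249)/2 = 5049.

5049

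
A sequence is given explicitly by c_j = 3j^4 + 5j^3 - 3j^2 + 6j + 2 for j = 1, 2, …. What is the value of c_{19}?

c_{19} = 3·19^4 + 5·19^3 - 3·19^2 + 6·19 + 2 = 424291.

424291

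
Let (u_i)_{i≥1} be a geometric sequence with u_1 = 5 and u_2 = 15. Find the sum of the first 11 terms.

442865

Common ratio r = 3.
u_i = 5·3^(i-1).
S = 5·(3^11 - 1)/(3 - 1) = 5·(177147 - 1)/(2) = 442865.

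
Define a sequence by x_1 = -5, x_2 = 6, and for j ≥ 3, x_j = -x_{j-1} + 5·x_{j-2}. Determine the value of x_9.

Iterate the recurrence:
x_3 = -31  x_4 = 61  x_5 = -216  x_6 = 521  x_7 = -1601  x_8 = 4206  x_9 = -12211.

-12211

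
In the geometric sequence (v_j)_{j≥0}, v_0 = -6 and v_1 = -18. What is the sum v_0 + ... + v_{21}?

-94143178824

Common ratio r = 3.
v_j = (-6)·3^(j-0).
S = (-6)·(3^22 - 1)/(3 - 1) = (-6)·(31381059609 - 1)/(2) = -94143178824.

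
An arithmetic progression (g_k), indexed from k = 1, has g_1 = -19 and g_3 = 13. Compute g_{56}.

861

Common difference d = (13 - (-19)) / (3 - 1) = 16.
g_k = -19 + (k - 1)·16.
g_{56} = -19 + 55·16 = 861.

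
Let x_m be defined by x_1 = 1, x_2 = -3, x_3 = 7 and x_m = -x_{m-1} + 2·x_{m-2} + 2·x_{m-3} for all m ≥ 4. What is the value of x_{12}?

Iterate the recurrence:
x_4 = -11, x_5 = 19, x_6 = -27, x_7 = 43, x_8 = -59, x_9 = 91, x_{10} = -123, x_{11} = 187, x_{12} = -251.

-251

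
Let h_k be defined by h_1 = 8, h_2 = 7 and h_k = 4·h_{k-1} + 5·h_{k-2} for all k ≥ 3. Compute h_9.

Compute successive terms:
h_3 = 68  h_4 = 307  h_5 = 1568  h_6 = 7807  h_7 = 39068  h_8 = 195307  h_9 = 976568.
(Characteristic roots are 5 and -1.)

976568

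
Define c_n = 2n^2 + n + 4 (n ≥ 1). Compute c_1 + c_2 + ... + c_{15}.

2660

Over n = 1..15: Σn = 120, Σn² = 1240.
Total = (2)·1240 + (1)·120 + (4)·15 = 2660.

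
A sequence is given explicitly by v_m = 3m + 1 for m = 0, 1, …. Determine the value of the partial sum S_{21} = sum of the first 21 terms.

Over m = 0..20: Σm = 210.
Total = (3)·210 + (1)·21 = 651.

651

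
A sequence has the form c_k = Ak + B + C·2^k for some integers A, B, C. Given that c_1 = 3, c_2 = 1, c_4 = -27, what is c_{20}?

-3145643

The three given values yield: A + B + 2C = 3; 2A + B + 4C = 1; 4A + B + 16C = -27.
Subtracting the first from the second: A + 2C = -2.
Subtracting the second from the third: 2A + 12C = -28.
Solving: C = -3, A = 4, then B = 5.
So c_k = 4·k + 5 + (-3)·2^k; at k=20 this is -3145643.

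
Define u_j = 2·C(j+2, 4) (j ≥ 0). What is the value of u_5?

C(7, 4) = 35, so u_5 = 70.

70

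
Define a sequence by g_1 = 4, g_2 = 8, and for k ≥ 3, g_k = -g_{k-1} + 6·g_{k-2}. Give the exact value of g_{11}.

4096

Applying the relation repeatedly:
g_3 = 16, g_4 = 32, g_5 = 64, g_6 = 128, g_7 = 256, g_8 = 512, g_9 = 1024, g_{10} = 2048, g_{11} = 4096.
(Characteristic roots are 2 and -3.)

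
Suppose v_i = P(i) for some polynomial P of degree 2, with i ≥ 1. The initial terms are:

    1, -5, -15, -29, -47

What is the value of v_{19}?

-719

1st diffs: -6, -10, -14, -18.
2nd diffs: -4, -4, -4 (constant).
Newton forward-difference form: v_i = 1 + (-6)·C(i-1,1) + (-4)·C(i-1,2).
At i = 19: i-1 = 18, so v_{19} = 1 - 108 - 612 = -719.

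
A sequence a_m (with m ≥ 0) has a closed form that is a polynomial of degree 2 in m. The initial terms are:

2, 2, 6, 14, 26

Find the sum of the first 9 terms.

354

1st diffs: 0, 4, 8, 12.
2nd diffs: 4, 4, 4 (constant).
So a_m = 2m^2 - 2m + 2.
Continuing: 42, 62, 86, 114.
Summing m = 0..8 (9 terms) gives 354.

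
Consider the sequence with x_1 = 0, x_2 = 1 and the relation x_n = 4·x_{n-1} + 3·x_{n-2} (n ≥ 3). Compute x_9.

41008

x_3 = 4  x_4 = 19  x_5 = 88  x_6 = 409  x_7 = 1900  x_8 = 8827  x_9 = 41008.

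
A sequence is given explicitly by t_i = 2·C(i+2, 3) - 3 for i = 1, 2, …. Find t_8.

237

C(10, 3) = 120, so t_8 = 237.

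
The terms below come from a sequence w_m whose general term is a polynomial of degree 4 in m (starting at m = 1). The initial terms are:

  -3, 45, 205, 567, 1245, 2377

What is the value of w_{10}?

15045

1st diffs: 48, 160, 362, 678, 1132.
2nd diffs: 112, 202, 316, 454.
3rd diffs: 90, 114, 138.
4th diffs: 24, 24 (constant).
Newton forward-difference form: w_m = -3 + 48·C(m-1,1) + 112·C(m-1,2) + 90·C(m-1,3) + 24·C(m-1,4).
At m = 10: m-1 = 9, so w_{10} = -3 + 432 + 4032 + 7560 + 3024 = 15045.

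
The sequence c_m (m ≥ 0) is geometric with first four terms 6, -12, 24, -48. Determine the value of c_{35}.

Common ratio r = -2.
c_m = 6·(-2)^(m-0).
c_{35} = 6·(-2)^35 = -206158430208.

-206158430208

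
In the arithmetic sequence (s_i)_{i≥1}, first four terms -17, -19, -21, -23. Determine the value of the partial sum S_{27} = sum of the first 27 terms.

-1161

Common difference d = -2.
s_i = -17 + (i - 1)·(-2).
s_{27} = -69; S = 27·(-17 + (-69))/2 = -1161.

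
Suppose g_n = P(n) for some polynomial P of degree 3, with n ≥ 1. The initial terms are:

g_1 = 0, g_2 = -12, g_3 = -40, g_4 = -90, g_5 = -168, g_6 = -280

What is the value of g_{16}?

1st diffs: -12, -28, -50, -78, -112.
2nd diffs: -16, -22, -28, -34.
3rd diffs: -6, -6, -6 (constant).
So g_n = -n^3 - 2n^2 + n + 2.
Evaluating at n = 16 gives g_{16} = -4590.

-4590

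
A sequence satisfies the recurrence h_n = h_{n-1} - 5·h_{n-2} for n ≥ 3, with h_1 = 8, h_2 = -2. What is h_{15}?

Compute successive terms:
h_3 = -42; h_4 = -32; h_5 = 178; …; h_{12} = -49502; h_{13} = -95192; h_{14} = 152318; h_{15} = 628278.

628278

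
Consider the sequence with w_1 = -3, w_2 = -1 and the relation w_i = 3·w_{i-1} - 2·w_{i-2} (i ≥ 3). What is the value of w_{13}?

8187

Applying the relation repeatedly:
w_3 = 3  w_4 = 11  w_5 = 27  …  w_{10} = 1019  w_{11} = 2043  w_{12} = 4091  w_{13} = 8187.
(Characteristic roots are 2 and 1.)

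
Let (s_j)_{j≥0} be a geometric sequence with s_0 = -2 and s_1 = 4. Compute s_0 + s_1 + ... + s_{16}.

-87382

Common ratio r = -2.
s_j = (-2)·(-2)^(j-0).
S = (-2)·((-2)^17 - 1)/(-2 - 1) = (-2)·(-131072 - 1)/(-3) = -87382.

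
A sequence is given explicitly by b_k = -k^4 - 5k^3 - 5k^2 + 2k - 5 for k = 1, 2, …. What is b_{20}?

b_{20} = -1·20^4 - 5·20^3 - 5·20^2 + 2·20 - 5 = -201965.

-201965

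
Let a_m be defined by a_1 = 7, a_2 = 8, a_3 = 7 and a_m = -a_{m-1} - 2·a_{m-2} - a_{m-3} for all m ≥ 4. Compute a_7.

Step forward from the initial values:
a_4 = -30; a_5 = 8; a_6 = 45; a_7 = -31.

-31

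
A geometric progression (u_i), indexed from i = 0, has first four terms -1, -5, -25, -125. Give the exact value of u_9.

Common ratio r = 5.
u_i = (-1)·5^(i-0).
u_9 = (-1)·5^9 = -1953125.

-1953125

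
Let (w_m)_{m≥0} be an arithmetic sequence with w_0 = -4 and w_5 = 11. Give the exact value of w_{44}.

Common difference d = (11 - (-4)) / (5 - 0) = 3.
w_m = -4 + (m - 0)·3.
w_{44} = -4 + 44·3 = 128.

128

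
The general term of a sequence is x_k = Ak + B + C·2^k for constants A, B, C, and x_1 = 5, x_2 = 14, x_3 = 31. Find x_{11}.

8199

At k = 1, 2, 3: A + B + 2C = 5; 2A + B + 4C = 14; 3A + B + 8C = 31.
Subtracting the first from the second: A + 2C = 9.
Subtracting the second from the third: A + 4C = 17.
Solving: C = 4, A = 1, then B = -4.
Therefore x_{11} = 11 + (-4) + 4·2048 = 8199.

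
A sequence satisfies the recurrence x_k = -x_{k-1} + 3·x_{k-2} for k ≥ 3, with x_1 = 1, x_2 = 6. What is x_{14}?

66774

Applying the relation repeatedly:
x_3 = -3; x_4 = 21; x_5 = -30; …; x_{11} = -5430; x_{12} = 12621; x_{13} = -28911; x_{14} = 66774.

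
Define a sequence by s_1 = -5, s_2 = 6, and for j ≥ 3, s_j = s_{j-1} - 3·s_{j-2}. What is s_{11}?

s_3 = 21;  s_4 = 3;  s_5 = -60;  s_6 = -69;  s_7 = 111;  s_8 = 318;  s_9 = -15;  s_{10} = -969;  s_{11} = -924.

-924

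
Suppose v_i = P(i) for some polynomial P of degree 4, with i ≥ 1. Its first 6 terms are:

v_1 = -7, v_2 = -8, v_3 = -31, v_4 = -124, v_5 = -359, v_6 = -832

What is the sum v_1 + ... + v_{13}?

1st diffs: -1, -23, -93, -235, -473.
2nd diffs: -22, -70, -142, -238.
3rd diffs: -48, -72, -96.
4th diffs: -24, -24 (constant).
So v_i = -i^4 + 2i^3 + 2i^2 - 6i - 4.
Continuing: …, -1663, -2996, -4999, -7864, …, v_{13} = -23911.
Summing i = 1..13 (13 terms) gives -71669.

-71669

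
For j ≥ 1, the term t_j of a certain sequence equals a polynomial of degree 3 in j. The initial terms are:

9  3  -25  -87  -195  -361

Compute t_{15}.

-6445

1st diffs: -6, -28, -62, -108, -166.
2nd diffs: -22, -34, -46, -58.
3rd diffs: -12, -12, -12 (constant).
So t_j = -2j^3 + j^2 + 5j + 5.
Evaluating at j = 15 gives t_{15} = -6445.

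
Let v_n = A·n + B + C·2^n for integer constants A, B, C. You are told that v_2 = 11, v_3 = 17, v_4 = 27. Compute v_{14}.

Write the equations: 2A + B + 4C = 11; 3A + B + 8C = 17; 4A + B + 16C = 27.
Subtracting the first from the second: A + 4C = 6.
Subtracting the second from the third: A + 8C = 10.
Solving: C = 1, A = 2, then B = 3.
Therefore v_{14} = 28 + 3 + 1·16384 = 16415.

16415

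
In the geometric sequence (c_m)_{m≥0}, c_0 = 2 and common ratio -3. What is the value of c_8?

c_m = 2·(-3)^(m-0).
c_8 = 2·(-3)^8 = 13122.

13122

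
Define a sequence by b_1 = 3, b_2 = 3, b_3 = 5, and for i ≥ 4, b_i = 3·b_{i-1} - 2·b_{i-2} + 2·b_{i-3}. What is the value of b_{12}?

26183

Applying the relation repeatedly:
b_4 = 15  b_5 = 41  b_6 = 103  b_7 = 257  b_8 = 647  b_9 = 1633  b_{10} = 4119  b_{11} = 10385  b_{12} = 26183.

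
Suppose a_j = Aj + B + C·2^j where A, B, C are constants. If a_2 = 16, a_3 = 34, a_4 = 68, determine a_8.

1036

At j = 2, 3, 4: 2A + B + 4C = 16; 3A + B + 8C = 34; 4A + B + 16C = 68.
Subtracting the first from the second: A + 4C = 18.
Subtracting the second from the third: A + 8C = 34.
Solving: C = 4, A = 2, then B = -4.
Therefore a_8 = 16 + (-4) + 4·256 = 1036.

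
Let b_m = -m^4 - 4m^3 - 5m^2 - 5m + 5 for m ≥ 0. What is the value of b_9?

-9922

b_9 = -1·9^4 - 4·9^3 - 5·9^2 - 5·9 + 5 = -9922.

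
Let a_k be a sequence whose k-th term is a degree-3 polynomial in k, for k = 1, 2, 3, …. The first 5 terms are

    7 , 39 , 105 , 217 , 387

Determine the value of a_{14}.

6507

1st diffs: 32, 66, 112, 170.
2nd diffs: 34, 46, 58.
3rd diffs: 12, 12 (constant).
Newton forward-difference form: a_k = 7 + 32·C(k-1,1) + 34·C(k-1,2) + 12·C(k-1,3).
At k = 14: k-1 = 13, so a_{14} = 7 + 416 + 2652 + 3432 = 6507.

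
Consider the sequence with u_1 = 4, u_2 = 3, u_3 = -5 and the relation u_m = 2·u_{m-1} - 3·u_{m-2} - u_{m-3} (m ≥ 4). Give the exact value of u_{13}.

2300

Iterate the recurrence:
u_4 = -23, u_5 = -34, u_6 = 6, u_7 = 137, u_8 = 290, u_9 = 163, u_{10} = -681, u_{11} = -2141, u_{12} = -2402, u_{13} = 2300.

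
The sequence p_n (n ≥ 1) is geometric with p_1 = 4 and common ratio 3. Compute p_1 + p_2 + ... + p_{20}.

6973568800

p_n = 4·3^(n-1).
S = 4·(3^20 - 1)/(3 - 1) = 4·(3486784401 - 1)/(2) = 6973568800.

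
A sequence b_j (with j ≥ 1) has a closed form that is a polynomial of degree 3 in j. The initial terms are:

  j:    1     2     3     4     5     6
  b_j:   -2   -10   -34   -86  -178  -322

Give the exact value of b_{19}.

-12386

1st diffs: -8, -24, -52, -92, -144.
2nd diffs: -16, -28, -40, -52.
3rd diffs: -12, -12, -12 (constant).
So b_j = -2j^3 + 4j^2 - 6j + 2.
Evaluating at j = 19 gives b_{19} = -12386.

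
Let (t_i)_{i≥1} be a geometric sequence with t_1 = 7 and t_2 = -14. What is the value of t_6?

-224

Common ratio r = -2.
t_i = 7·(-2)^(i-1).
t_6 = 7·(-2)^5 = -224.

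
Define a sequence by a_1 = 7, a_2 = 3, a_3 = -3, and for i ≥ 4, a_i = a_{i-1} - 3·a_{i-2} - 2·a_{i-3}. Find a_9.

-623

Compute successive terms:
a_4 = -26; a_5 = -23; a_6 = 61; a_7 = 182; a_8 = 45; a_9 = -623.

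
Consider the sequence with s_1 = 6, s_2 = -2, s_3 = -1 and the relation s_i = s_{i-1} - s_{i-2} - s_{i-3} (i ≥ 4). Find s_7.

Applying the relation repeatedly:
s_4 = -5, s_5 = -2, s_6 = 4, s_7 = 11.

11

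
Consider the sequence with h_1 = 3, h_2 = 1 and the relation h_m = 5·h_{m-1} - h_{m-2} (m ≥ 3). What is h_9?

Applying the relation repeatedly:
h_3 = 2; h_4 = 9; h_5 = 43; h_6 = 206; h_7 = 987; h_8 = 4729; h_9 = 22658.

22658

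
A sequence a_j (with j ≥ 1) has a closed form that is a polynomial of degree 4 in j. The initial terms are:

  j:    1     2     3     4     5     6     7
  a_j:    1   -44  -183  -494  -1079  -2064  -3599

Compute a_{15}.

1st diffs: -45, -139, -311, -585, -985, -1535.
2nd diffs: -94, -172, -274, -400, -550.
3rd diffs: -78, -102, -126, -150.
4th diffs: -24, -24, -24 (constant).
So a_j = -j^4 - 3j^3 - 4j^2 + 3j + 6.
Evaluating at j = 15 gives a_{15} = -61599.

-61599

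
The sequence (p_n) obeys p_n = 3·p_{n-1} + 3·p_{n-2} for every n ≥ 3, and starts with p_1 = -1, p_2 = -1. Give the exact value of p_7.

Compute successive terms:
p_3 = -6; p_4 = -21; p_5 = -81; p_6 = -306; p_7 = -1161.

-1161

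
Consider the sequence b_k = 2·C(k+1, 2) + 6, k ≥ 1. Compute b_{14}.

216

C(15, 2) = 105, so b_{14} = 216.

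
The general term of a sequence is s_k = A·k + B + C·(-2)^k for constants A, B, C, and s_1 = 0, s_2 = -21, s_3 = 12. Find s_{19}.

1572804

At k = 1, 2, 3: A + B - 2C = 0; 2A + B + 4C = -21; 3A + B - 8C = 12.
Subtracting the first from the second: A + 6C = -21.
Subtracting the second from the third: A - 12C = 33.
Solving: C = -3, A = -3, then B = -3.
So s_k = -3·k + (-3) + (-3)·(-2)^k; at k=19 this is 1572804.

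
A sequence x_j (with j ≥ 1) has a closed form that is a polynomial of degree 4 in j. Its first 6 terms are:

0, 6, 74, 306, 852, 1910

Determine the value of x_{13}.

50364

1st diffs: 6, 68, 232, 546, 1058.
2nd diffs: 62, 164, 314, 512.
3rd diffs: 102, 150, 198.
4th diffs: 48, 48 (constant).
So x_j = 2j^4 - 3j^3 - j^2 + 2.
Evaluating at j = 13 gives x_{13} = 50364.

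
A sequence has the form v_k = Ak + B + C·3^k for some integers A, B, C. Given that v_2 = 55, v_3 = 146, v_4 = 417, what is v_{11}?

At k = 2, 3, 4: 2A + B + 9C = 55; 3A + B + 27C = 146; 4A + B + 81C = 417.
Subtracting the first from the second: A + 18C = 91.
Subtracting the second from the third: A + 54C = 271.
Solving: C = 5, A = 1, then B = 8.
Hence v_{11} = 1·11 + 8 + 5·177147 = 885754.

885754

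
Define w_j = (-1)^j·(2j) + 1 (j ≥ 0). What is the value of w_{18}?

(-1)^18 = 1; 2j at j=18 is 36; so w_{18} = 37.

37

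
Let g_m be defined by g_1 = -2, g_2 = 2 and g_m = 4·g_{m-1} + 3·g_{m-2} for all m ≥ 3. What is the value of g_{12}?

2913230

Applying the relation repeatedly:
g_3 = 2, g_4 = 14, g_5 = 62, g_6 = 290, g_7 = 1346, g_8 = 6254, g_9 = 29054, g_{10} = 134978, g_{11} = 627074, g_{12} = 2913230.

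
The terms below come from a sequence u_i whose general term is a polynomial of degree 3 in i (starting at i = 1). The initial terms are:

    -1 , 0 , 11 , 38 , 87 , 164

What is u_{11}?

1179

1st diffs: 1, 11, 27, 49, 77.
2nd diffs: 10, 16, 22, 28.
3rd diffs: 6, 6, 6 (constant).
Newton forward-difference form: u_i = -1 + 1·C(i-1,1) + 10·C(i-1,2) + 6·C(i-1,3).
At i = 11: i-1 = 10, so u_{11} = -1 + 10 + 450 + 720 = 1179.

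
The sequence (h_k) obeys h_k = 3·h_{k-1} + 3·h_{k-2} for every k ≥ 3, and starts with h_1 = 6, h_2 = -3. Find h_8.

4293

Iterate the recurrence:
h_3 = 9, h_4 = 18, h_5 = 81, h_6 = 297, h_7 = 1134, h_8 = 4293.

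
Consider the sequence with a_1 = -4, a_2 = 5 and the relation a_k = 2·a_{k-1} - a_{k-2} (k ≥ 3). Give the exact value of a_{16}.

Compute successive terms:
a_3 = 14;  a_4 = 23;  a_5 = 32;  …;  a_{13} = 104;  a_{14} = 113;  a_{15} = 122;  a_{16} = 131.
(Characteristic roots are 1 and 1.)

131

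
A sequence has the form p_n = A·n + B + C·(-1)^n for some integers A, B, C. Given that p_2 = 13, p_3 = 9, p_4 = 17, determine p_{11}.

25

The three given values yield: 2A + B + C = 13; 3A + B - C = 9; 4A + B + C = 17.
Subtracting the first from the second: A - 2C = -4.
Subtracting the second from the third: A + 2C = 8.
Solving: C = 3, A = 2, then B = 6.
Therefore p_{11} = 22 + 6 + 3·(-1) = 25.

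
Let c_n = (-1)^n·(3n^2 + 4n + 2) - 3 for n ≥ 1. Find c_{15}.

-740

(-1)^15 = -1; 3n^2 + 4n + 2 at n=15 is 737; so c_{15} = -740.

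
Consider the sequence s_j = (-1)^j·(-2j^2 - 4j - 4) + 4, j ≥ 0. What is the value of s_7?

(-1)^7 = -1; -2j^2 - 4j - 4 at j=7 is -130; so s_7 = 134.

134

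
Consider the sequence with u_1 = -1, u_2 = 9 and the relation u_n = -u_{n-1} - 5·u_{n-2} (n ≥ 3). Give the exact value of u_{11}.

-11419

u_3 = -4;  u_4 = -41;  u_5 = 61;  u_6 = 144;  u_7 = -449;  u_8 = -271;  u_9 = 2516;  u_{10} = -1161;  u_{11} = -11419.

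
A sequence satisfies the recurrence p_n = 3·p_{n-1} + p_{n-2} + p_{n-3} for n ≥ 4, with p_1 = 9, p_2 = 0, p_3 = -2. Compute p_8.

257

Applying the relation repeatedly:
p_4 = 3; p_5 = 7; p_6 = 22; p_7 = 76; p_8 = 257.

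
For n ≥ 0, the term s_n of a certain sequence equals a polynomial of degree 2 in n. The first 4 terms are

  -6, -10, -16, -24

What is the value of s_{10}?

1st diffs: -4, -6, -8.
2nd diffs: -2, -2 (constant).
So s_n = -n^2 - 3n - 6.
Evaluating at n = 10 gives s_{10} = -136.

-136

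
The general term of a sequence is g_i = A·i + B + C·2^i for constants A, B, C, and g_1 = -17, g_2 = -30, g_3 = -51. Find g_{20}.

-4194408

The three given values yield: A + B + 2C = -17; 2A + B + 4C = -30; 3A + B + 8C = -51.
Subtracting the first from the second: A + 2C = -13.
Subtracting the second from the third: A + 4C = -21.
Solving: C = -4, A = -5, then B = -4.
Hence g_{20} = -5·20 + (-4) + (-4)·1048576 = -4194408.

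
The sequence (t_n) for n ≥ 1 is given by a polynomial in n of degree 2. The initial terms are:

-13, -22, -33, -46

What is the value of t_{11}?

-193

1st diffs: -9, -11, -13.
2nd diffs: -2, -2 (constant).
Newton forward-difference form: t_n = -13 + (-9)·C(n-1,1) + (-2)·C(n-1,2).
At n = 11: n-1 = 10, so t_{11} = -13 - 90 - 90 = -193.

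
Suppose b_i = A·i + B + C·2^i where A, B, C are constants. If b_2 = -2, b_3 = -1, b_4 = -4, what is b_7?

The three given values yield: 2A + B + 4C = -2; 3A + B + 8C = -1; 4A + B + 16C = -4.
Subtracting the first from the second: A + 4C = 1.
Subtracting the second from the third: A + 8C = -3.
Solving: C = -1, A = 5, then B = -8.
So b_i = 5·i + (-8) + (-1)·2^i; at i=7 this is -101.

-101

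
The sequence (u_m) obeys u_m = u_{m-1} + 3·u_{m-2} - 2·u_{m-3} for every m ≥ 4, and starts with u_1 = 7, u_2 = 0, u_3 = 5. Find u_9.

-23

Compute successive terms:
u_4 = -9;  u_5 = 6;  u_6 = -31;  u_7 = 5;  u_8 = -100;  u_9 = -23.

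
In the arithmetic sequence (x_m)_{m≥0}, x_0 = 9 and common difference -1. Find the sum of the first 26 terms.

x_m = 9 + (m - 0)·(-1).
x_{25} = -16; S = 26·(9 + (-16))/2 = -91.

-91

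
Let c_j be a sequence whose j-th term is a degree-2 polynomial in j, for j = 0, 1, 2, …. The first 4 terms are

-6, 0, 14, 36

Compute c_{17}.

1st diffs: 6, 14, 22.
2nd diffs: 8, 8 (constant).
Newton forward-difference form: c_j = -6 + 6·C(j,1) + 8·C(j,2).
At j = 17: j = 17, so c_{17} = -6 + 102 + 1088 = 1184.

1184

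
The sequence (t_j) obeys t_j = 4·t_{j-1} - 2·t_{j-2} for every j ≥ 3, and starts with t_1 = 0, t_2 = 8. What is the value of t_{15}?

Step forward from the initial values:
t_3 = 32, t_4 = 112, t_5 = 384, …, t_{12} = 2078464, t_{13} = 7096320, t_{14} = 24228352, t_{15} = 82720768.

82720768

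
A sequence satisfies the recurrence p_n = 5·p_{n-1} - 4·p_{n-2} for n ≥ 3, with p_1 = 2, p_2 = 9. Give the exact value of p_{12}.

p_3 = 37;  p_4 = 149;  p_5 = 597;  p_6 = 2389;  p_7 = 9557;  p_8 = 38229;  p_9 = 152917;  p_{10} = 611669;  p_{11} = 2446677;  p_{12} = 9786709.
(Characteristic roots are 4 and 1.)

9786709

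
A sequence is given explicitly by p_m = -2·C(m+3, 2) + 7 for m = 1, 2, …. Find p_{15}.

-299

C(18, 2) = 153, so p_{15} = -299.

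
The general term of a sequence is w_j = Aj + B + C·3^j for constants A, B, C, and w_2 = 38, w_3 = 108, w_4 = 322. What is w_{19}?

Write the equations: 2A + B + 9C = 38; 3A + B + 27C = 108; 4A + B + 81C = 322.
Subtracting the first from the second: A + 18C = 70.
Subtracting the second from the third: A + 54C = 214.
Solving: C = 4, A = -2, then B = 6.
So w_j = -2·j + 6 + 4·3^j; at j=19 this is 4649045836.

4649045836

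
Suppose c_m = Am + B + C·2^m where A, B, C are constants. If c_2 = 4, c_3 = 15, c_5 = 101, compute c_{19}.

2097055

The three given values yield: 2A + B + 4C = 4; 3A + B + 8C = 15; 5A + B + 32C = 101.
Subtracting the first from the second: A + 4C = 11.
Subtracting the second from the third: 2A + 24C = 86.
Solving: C = 4, A = -5, then B = -2.
Therefore c_{19} = -95 + (-2) + 4·524288 = 2097055.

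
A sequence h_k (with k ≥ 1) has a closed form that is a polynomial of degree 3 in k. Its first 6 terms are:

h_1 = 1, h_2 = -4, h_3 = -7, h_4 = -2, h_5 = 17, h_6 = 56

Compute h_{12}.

1st diffs: -5, -3, 5, 19, 39.
2nd diffs: 2, 8, 14, 20.
3rd diffs: 6, 6, 6 (constant).
So h_k = k^3 - 5k^2 + 3k + 2.
Evaluating at k = 12 gives h_{12} = 1046.

1046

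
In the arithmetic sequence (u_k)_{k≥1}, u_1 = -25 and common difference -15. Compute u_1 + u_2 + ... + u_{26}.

-5525

u_k = -25 + (k - 1)·(-15).
u_{26} = -400; S = 26·(-25 + (-400))/2 = -5525.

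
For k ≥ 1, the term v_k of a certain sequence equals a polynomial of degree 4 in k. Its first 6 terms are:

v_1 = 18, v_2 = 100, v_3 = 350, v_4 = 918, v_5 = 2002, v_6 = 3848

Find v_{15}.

119102

1st diffs: 82, 250, 568, 1084, 1846.
2nd diffs: 168, 318, 516, 762.
3rd diffs: 150, 198, 246.
4th diffs: 48, 48 (constant).
Newton forward-difference form: v_k = 18 + 82·C(k-1,1) + 168·C(k-1,2) + 150·C(k-1,3) + 48·C(k-1,4).
At k = 15: k-1 = 14, so v_{15} = 18 + 1148 + 15288 + 54600 + 48048 = 119102.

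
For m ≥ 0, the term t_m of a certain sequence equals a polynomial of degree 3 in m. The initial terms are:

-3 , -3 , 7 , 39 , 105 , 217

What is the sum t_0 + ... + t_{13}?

15610

1st diffs: 0, 10, 32, 66, 112.
2nd diffs: 10, 22, 34, 46.
3rd diffs: 12, 12, 12 (constant).
Newton forward-difference form: t_m = -3 + 10·C(m,2) + 12·C(m,3).
Continuing: …, 387, 627, 949, 1365, …, t_{13} = 4209.
Summing m = 0..13 (14 terms) gives 15610.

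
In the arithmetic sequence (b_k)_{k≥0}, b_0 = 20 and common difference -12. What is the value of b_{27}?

-304

b_k = 20 + (k - 0)·(-12).
b_{27} = 20 + 27·(-12) = -304.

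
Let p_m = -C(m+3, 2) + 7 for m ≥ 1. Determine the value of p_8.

C(11, 2) = 55, so p_8 = -48.

-48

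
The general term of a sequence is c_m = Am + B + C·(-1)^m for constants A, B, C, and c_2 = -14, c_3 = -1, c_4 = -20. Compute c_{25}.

-67

The three given values yield: 2A + B + C = -14; 3A + B - C = -1; 4A + B + C = -20.
Subtracting the first from the second: A - 2C = 13.
Subtracting the second from the third: A + 2C = -19.
Solving: C = -8, A = -3, then B = 0.
So c_m = -3·m + 0 + (-8)·(-1)^m; at m=25 this is -67.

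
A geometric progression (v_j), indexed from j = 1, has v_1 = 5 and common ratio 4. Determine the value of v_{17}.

v_j = 5·4^(j-1).
v_{17} = 5·4^16 = 21474836480.

21474836480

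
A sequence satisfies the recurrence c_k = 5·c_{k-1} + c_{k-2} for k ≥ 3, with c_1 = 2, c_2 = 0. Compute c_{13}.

Applying the relation repeatedly:
c_3 = 2; c_4 = 10; c_5 = 52; …; c_{10} = 196290; c_{11} = 1019252; c_{12} = 5292550; c_{13} = 27482002.

27482002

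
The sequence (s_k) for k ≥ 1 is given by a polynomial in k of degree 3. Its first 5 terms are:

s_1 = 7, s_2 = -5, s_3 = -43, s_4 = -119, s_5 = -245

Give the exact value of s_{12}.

1st diffs: -12, -38, -76, -126.
2nd diffs: -26, -38, -50.
3rd diffs: -12, -12 (constant).
Newton forward-difference form: s_k = 7 + (-12)·C(k-1,1) + (-26)·C(k-1,2) + (-12)·C(k-1,3).
At k = 12: k-1 = 11, so s_{12} = 7 - 132 - 1430 - 1980 = -3535.

-3535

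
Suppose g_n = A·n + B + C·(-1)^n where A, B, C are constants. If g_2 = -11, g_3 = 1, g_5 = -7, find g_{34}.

Write the equations: 2A + B + C = -11; 3A + B - C = 1; 5A + B - C = -7.
Subtracting the first from the second: A - 2C = 12.
Subtracting the second from the third: 2A = -8.
Solving: C = -8, A = -4, then B = 5.
Hence g_{34} = -4·34 + 5 + (-8)·1 = -139.

-139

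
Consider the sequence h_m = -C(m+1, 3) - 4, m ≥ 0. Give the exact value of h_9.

-124

C(10, 3) = 120, so h_9 = -124.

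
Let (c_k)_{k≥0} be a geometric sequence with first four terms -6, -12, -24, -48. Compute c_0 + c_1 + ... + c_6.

Common ratio r = 2.
c_k = (-6)·2^(k-0).
S = (-6)·(2^7 - 1)/(2 - 1) = (-6)·(128 - 1)/(1) = -762.

-762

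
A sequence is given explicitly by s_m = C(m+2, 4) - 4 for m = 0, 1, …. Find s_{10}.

491

C(12, 4) = 495, so s_{10} = 491.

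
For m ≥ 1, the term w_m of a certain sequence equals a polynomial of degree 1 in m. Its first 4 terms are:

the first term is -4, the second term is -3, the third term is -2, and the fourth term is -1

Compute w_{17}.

12

1st diffs: 1, 1, 1 (constant).
So w_m = m - 5.
Evaluating at m = 17 gives w_{17} = 12.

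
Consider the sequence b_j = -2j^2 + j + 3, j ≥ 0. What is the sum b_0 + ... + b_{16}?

-2805

Over j = 0..16: Σj = 136, Σj² = 1496.
Total = (-2)·1496 + (1)·136 + (3)·17 = -2805.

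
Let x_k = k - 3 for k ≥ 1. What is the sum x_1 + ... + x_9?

18

Over k = 1..9: Σk = 45.
Total = (1)·45 + (-3)·9 = 18.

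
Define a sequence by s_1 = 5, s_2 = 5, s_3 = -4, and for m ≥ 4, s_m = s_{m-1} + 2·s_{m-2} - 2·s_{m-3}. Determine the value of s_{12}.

s_4 = -4; s_5 = -22; s_6 = -22; s_7 = -58; s_8 = -58; s_9 = -130; s_{10} = -130; s_{11} = -274; s_{12} = -274.

-274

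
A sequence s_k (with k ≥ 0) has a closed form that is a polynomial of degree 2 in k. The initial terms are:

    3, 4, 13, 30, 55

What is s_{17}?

1108

1st diffs: 1, 9, 17, 25.
2nd diffs: 8, 8, 8 (constant).
Newton forward-difference form: s_k = 3 + 1·C(k,1) + 8·C(k,2).
At k = 17: k = 17, so s_{17} = 3 + 17 + 1088 = 1108.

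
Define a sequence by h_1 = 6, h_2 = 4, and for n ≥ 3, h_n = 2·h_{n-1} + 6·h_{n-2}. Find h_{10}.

298048

Applying the relation repeatedly:
h_3 = 44  h_4 = 112  h_5 = 488  h_6 = 1648  h_7 = 6224  h_8 = 22336  h_9 = 82016  h_{10} = 298048.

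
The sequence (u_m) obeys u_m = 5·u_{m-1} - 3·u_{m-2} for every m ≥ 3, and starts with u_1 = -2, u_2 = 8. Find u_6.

Step forward from the initial values:
u_3 = 46; u_4 = 206; u_5 = 892; u_6 = 3842.

3842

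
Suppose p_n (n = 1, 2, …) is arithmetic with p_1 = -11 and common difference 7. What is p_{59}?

p_n = -11 + (n - 1)·7.
p_{59} = -11 + 58·7 = 395.

395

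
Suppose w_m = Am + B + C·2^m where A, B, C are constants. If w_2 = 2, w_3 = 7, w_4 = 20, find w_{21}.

4194241

At m = 2, 3, 4: 2A + B + 4C = 2; 3A + B + 8C = 7; 4A + B + 16C = 20.
Subtracting the first from the second: A + 4C = 5.
Subtracting the second from the third: A + 8C = 13.
Solving: C = 2, A = -3, then B = 0.
Therefore w_{21} = -63 + 0 + 2·2097152 = 4194241.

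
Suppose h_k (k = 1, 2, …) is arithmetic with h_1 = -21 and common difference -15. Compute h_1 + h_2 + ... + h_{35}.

-9660

h_k = -21 + (k - 1)·(-15).
h_{35} = -531; S = 35·(-21 + (-531))/2 = -9660.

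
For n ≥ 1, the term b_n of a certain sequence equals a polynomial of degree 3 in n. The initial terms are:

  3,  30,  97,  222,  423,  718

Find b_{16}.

12798

1st diffs: 27, 67, 125, 201, 295.
2nd diffs: 40, 58, 76, 94.
3rd diffs: 18, 18, 18 (constant).
Newton forward-difference form: b_n = 3 + 27·C(n-1,1) + 40·C(n-1,2) + 18·C(n-1,3).
At n = 16: n-1 = 15, so b_{16} = 3 + 405 + 4200 + 8190 = 12798.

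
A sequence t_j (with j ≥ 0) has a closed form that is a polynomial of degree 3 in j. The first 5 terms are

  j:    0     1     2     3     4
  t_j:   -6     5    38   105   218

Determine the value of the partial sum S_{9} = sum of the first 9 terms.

1st diffs: 11, 33, 67, 113.
2nd diffs: 22, 34, 46.
3rd diffs: 12, 12 (constant).
Newton forward-difference form: t_j = -6 + 11·C(j,1) + 22·C(j,2) + 12·C(j,3).
Continuing: 389, 630, 953, 1370.
Summing j = 0..8 (9 terms) gives 3702.

3702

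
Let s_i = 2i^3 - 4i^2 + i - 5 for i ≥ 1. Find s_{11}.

s_{11} = 2·11^3 - 4·11^2 + 1·11 - 5 = 2184.

2184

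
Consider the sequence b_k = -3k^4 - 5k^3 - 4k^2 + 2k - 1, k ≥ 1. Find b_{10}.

-35381

b_{10} = -3·10^4 - 5·10^3 - 4·10^2 + 2·10 - 1 = -35381.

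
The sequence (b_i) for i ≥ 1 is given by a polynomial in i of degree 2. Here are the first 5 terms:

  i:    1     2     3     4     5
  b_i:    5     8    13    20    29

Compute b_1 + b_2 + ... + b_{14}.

1st diffs: 3, 5, 7, 9.
2nd diffs: 2, 2, 2 (constant).
Newton forward-difference form: b_i = 5 + 3·C(i-1,1) + 2·C(i-1,2).
Continuing: …, 40, 53, 68, 85, …, b_{14} = 200.
Summing i = 1..14 (14 terms) gives 1071.

1071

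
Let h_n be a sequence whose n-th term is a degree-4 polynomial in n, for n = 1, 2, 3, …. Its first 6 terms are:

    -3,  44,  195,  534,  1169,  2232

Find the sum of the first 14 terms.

174223

1st diffs: 47, 151, 339, 635, 1063.
2nd diffs: 104, 188, 296, 428.
3rd diffs: 84, 108, 132.
4th diffs: 24, 24 (constant).
So h_n = n^4 + 4n^3 + 3n^2 - 5n - 6.
Continuing: …, 3879, 6290, 9669, 14244, …, h_{14} = 49904.
Summing n = 1..14 (14 terms) gives 174223.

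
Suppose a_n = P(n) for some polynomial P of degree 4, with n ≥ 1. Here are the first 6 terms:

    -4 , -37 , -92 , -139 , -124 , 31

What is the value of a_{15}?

32476

1st diffs: -33, -55, -47, 15, 155.
2nd diffs: -22, 8, 62, 140.
3rd diffs: 30, 54, 78.
4th diffs: 24, 24 (constant).
Newton forward-difference form: a_n = -4 + (-33)·C(n-1,1) + (-22)·C(n-1,2) + 30·C(n-1,3) + 24·C(n-1,4).
At n = 15: n-1 = 14, so a_{15} = -4 - 462 - 2002 + 10920 + 24024 = 32476.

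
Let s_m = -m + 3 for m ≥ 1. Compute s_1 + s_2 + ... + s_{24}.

Over m = 1..24: Σm = 300.
Total = (-1)·300 + (3)·24 = -228.

-228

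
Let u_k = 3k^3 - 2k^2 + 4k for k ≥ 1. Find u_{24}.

u_{24} = 3·24^3 - 2·24^2 + 4·24 = 40416.

40416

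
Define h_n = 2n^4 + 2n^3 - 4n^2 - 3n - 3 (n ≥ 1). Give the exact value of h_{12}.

44313

h_{12} = 2·12^4 + 2·12^3 - 4·12^2 - 3·12 - 3 = 44313.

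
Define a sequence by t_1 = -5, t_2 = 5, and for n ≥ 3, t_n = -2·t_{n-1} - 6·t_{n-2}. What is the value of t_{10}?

-9520

Compute successive terms:
t_3 = 20;  t_4 = -70;  t_5 = 20;  t_6 = 380;  t_7 = -880;  t_8 = -520;  t_9 = 6320;  t_{10} = -9520.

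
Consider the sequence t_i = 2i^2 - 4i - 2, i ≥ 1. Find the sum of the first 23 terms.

Over i = 1..23: Σi = 276, Σi² = 4324.
Total = (2)·4324 + (-4)·276 + (-2)·23 = 7498.

7498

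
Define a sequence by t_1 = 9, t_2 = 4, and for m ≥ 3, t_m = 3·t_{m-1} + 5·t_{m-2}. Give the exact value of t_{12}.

19248461

Iterate the recurrence:
t_3 = 57;  t_4 = 191;  t_5 = 858;  t_6 = 3529;  t_7 = 14877;  t_8 = 62276;  t_9 = 261213;  t_{10} = 1095019;  t_{11} = 4591122;  t_{12} = 19248461.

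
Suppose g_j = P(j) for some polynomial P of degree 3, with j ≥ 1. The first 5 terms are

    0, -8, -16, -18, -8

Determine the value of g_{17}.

1st diffs: -8, -8, -2, 10.
2nd diffs: 0, 6, 12.
3rd diffs: 6, 6 (constant).
So g_j = j^3 - 6j^2 + 3j + 2.
Evaluating at j = 17 gives g_{17} = 3232.

3232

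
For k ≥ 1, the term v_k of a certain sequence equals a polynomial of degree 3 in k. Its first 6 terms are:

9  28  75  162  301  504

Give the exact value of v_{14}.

5872

1st diffs: 19, 47, 87, 139, 203.
2nd diffs: 28, 40, 52, 64.
3rd diffs: 12, 12, 12 (constant).
So v_k = 2k^3 + 2k^2 - k + 6.
Evaluating at k = 14 gives v_{14} = 5872.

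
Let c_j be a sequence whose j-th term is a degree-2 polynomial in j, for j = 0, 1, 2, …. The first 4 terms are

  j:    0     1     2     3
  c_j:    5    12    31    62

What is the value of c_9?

1st diffs: 7, 19, 31.
2nd diffs: 12, 12 (constant).
Newton forward-difference form: c_j = 5 + 7·C(j,1) + 12·C(j,2).
At j = 9: j = 9, so c_9 = 5 + 63 + 432 = 500.

500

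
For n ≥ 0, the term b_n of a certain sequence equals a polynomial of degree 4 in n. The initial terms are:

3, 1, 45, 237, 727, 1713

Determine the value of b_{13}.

1st diffs: -2, 44, 192, 490, 986.
2nd diffs: 46, 148, 298, 496.
3rd diffs: 102, 150, 198.
4th diffs: 48, 48 (constant).
Newton forward-difference form: b_n = 3 + (-2)·C(n,1) + 46·C(n,2) + 102·C(n,3) + 48·C(n,4).
At n = 13: n = 13, so b_{13} = 3 - 26 + 3588 + 29172 + 34320 = 67057.

67057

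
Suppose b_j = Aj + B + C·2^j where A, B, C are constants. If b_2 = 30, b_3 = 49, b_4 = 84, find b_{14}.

65586

At j = 2, 3, 4: 2A + B + 4C = 30; 3A + B + 8C = 49; 4A + B + 16C = 84.
Subtracting the first from the second: A + 4C = 19.
Subtracting the second from the third: A + 8C = 35.
Solving: C = 4, A = 3, then B = 8.
Hence b_{14} = 3·14 + 8 + 4·16384 = 65586.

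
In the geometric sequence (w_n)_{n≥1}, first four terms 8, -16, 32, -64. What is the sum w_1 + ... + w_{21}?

Common ratio r = -2.
w_n = 8·(-2)^(n-1).
S = 8·((-2)^21 - 1)/(-2 - 1) = 8·(-2097152 - 1)/(-3) = 5592408.

5592408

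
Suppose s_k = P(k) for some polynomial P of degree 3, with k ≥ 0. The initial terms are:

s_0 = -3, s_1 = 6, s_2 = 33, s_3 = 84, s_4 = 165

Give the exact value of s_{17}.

6678

1st diffs: 9, 27, 51, 81.
2nd diffs: 18, 24, 30.
3rd diffs: 6, 6 (constant).
So s_k = k^3 + 6k^2 + 2k - 3.
Evaluating at k = 17 gives s_{17} = 6678.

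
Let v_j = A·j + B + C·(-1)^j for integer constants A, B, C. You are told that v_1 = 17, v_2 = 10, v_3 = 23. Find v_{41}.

137

Write the equations: A + B - C = 17; 2A + B + C = 10; 3A + B - C = 23.
Subtracting the first from the second: A + 2C = -7.
Subtracting the second from the third: A - 2C = 13.
Solving: C = -5, A = 3, then B = 9.
Therefore v_{41} = 123 + 9 + (-5)·(-1) = 137.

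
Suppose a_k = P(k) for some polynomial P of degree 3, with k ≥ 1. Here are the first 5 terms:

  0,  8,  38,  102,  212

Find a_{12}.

1st diffs: 8, 30, 64, 110.
2nd diffs: 22, 34, 46.
3rd diffs: 12, 12 (constant).
Newton forward-difference form: a_k = 8·C(k-1,1) + 22·C(k-1,2) + 12·C(k-1,3).
At k = 12: k-1 = 11, so a_{12} = 88 + 1210 + 1980 = 3278.

3278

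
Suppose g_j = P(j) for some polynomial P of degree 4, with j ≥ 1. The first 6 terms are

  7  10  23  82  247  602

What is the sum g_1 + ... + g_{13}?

59813

1st diffs: 3, 13, 59, 165, 355.
2nd diffs: 10, 46, 106, 190.
3rd diffs: 36, 60, 84.
4th diffs: 24, 24 (constant).
Newton forward-difference form: g_j = 7 + 3·C(j-1,1) + 10·C(j-1,2) + 36·C(j-1,3) + 24·C(j-1,4).
Continuing: …, 1255, 2338, 4007, 6442, …, g_{13} = 20503.
Summing j = 1..13 (13 terms) gives 59813.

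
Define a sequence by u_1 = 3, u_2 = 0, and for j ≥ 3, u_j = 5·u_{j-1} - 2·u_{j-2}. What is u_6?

-630

Iterate the recurrence:
u_3 = -6, u_4 = -30, u_5 = -138, u_6 = -630.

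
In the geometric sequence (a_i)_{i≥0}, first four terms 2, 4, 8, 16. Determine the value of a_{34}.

34359738368

Common ratio r = 2.
a_i = 2·2^(i-0).
a_{34} = 2·2^34 = 34359738368.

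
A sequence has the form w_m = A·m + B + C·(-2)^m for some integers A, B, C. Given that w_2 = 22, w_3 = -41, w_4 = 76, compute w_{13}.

The three given values yield: 2A + B + 4C = 22; 3A + B - 8C = -41; 4A + B + 16C = 76.
Subtracting the first from the second: A - 12C = -63.
Subtracting the second from the third: A + 24C = 117.
Solving: C = 5, A = -3, then B = 8.
Hence w_{13} = -3·13 + 8 + 5·(-8192) = -40991.

-40991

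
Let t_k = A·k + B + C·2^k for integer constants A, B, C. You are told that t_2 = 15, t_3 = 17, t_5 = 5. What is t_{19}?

-524167

Write the equations: 2A + B + 4C = 15; 3A + B + 8C = 17; 5A + B + 32C = 5.
Subtracting the first from the second: A + 4C = 2.
Subtracting the second from the third: 2A + 24C = -12.
Solving: C = -1, A = 6, then B = 7.
Hence t_{19} = 6·19 + 7 + (-1)·524288 = -524167.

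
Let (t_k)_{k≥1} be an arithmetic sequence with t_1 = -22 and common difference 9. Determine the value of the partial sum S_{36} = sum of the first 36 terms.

t_k = -22 + (k - 1)·9.
t_{36} = 293; S = 36·(-22 + 293)/2 = 4878.

4878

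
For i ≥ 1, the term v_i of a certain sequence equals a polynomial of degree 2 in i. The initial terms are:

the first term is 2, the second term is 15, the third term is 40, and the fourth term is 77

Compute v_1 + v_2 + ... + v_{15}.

1st diffs: 13, 25, 37.
2nd diffs: 12, 12 (constant).
So v_i = 6i^2 - 5i + 1.
Continuing: …, 126, 187, 260, 345, …, v_{15} = 1276.
Summing i = 1..15 (15 terms) gives 6855.

6855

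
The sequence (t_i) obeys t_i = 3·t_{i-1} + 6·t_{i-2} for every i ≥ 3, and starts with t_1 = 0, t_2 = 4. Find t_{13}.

33985980

Compute successive terms:
t_3 = 12  t_4 = 60  t_5 = 252  …  t_{10} = 406620  t_{11} = 1777788  t_{12} = 7773084  t_{13} = 33985980.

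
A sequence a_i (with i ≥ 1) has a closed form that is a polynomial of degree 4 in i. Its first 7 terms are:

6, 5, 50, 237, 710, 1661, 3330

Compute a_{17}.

146630

1st diffs: -1, 45, 187, 473, 951, 1669.
2nd diffs: 46, 142, 286, 478, 718.
3rd diffs: 96, 144, 192, 240.
4th diffs: 48, 48, 48 (constant).
Newton forward-difference form: a_i = 6 + (-1)·C(i-1,1) + 46·C(i-1,2) + 96·C(i-1,3) + 48·C(i-1,4).
At i = 17: i-1 = 16, so a_{17} = 6 - 16 + 5520 + 53760 + 87360 = 146630.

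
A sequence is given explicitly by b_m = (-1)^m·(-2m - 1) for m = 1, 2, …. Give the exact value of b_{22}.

-45

(-1)^22 = 1; -2m - 1 at m=22 is -45; so b_{22} = -45.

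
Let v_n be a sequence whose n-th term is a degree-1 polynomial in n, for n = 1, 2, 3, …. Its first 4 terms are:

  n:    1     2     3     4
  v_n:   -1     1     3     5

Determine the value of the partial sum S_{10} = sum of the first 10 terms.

1st diffs: 2, 2, 2 (constant).
So v_n = 2n - 3.
Continuing: …, 7, 9, 11, 13, …, v_{10} = 17.
Summing n = 1..10 (10 terms) gives 80.

80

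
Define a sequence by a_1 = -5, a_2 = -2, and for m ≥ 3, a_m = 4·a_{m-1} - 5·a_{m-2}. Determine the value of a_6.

Compute successive terms:
a_3 = 17;  a_4 = 78;  a_5 = 227;  a_6 = 518.

518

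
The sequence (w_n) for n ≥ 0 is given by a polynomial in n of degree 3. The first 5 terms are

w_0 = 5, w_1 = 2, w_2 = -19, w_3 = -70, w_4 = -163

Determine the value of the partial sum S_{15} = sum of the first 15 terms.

-24810

1st diffs: -3, -21, -51, -93.
2nd diffs: -18, -30, -42.
3rd diffs: -12, -12 (constant).
Newton forward-difference form: w_n = 5 + (-3)·C(n,1) + (-18)·C(n,2) + (-12)·C(n,3).
Continuing: …, -310, -523, -814, -1195, …, w_{14} = -6043.
Summing n = 0..14 (15 terms) gives -24810.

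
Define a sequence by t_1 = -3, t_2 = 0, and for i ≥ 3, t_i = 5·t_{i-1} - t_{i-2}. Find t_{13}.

Compute successive terms:
t_3 = 3; t_4 = 15; t_5 = 72; …; t_{10} = 181815; t_{11} = 871128; t_{12} = 4173825; t_{13} = 19997997.

19997997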